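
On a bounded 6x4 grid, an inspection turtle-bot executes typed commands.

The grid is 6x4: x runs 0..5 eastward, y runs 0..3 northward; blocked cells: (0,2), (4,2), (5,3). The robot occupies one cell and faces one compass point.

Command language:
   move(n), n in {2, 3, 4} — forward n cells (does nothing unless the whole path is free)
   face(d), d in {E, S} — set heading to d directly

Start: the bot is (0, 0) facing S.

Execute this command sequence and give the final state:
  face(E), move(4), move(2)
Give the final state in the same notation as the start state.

(4, 0) facing E

initial: (0, 0) facing S
t=1 face(E) ⇒ (0, 0) facing E
t=2 move(4) ⇒ (4, 0) facing E
t=3 move(2) ⇒ (4, 0) facing E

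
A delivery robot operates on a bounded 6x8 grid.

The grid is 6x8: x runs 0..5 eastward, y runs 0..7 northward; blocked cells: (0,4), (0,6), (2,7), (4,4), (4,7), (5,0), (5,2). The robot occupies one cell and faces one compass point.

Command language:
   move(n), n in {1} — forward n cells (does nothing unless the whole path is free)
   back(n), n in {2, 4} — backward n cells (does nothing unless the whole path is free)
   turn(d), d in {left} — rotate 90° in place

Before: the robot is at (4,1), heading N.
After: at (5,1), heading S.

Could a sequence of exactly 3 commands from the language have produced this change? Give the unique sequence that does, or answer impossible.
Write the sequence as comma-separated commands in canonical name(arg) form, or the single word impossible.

impossible

all 64 sequences checked — none match.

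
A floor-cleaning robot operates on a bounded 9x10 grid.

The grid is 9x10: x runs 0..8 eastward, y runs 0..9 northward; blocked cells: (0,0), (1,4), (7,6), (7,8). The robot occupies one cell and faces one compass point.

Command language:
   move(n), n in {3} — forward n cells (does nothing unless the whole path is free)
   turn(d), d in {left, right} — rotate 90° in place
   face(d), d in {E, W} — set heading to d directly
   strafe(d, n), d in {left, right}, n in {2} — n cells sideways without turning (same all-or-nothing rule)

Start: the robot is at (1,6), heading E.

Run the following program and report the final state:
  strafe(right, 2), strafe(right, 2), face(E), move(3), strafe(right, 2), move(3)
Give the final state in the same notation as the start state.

at (7,4), heading E

t0: at (1,6), heading E
1. strafe(right, 2) → at (1,6), heading E
2. strafe(right, 2) → at (1,6), heading E
3. face(E) → at (1,6), heading E
4. move(3) → at (4,6), heading E
5. strafe(right, 2) → at (4,4), heading E
6. move(3) → at (7,4), heading E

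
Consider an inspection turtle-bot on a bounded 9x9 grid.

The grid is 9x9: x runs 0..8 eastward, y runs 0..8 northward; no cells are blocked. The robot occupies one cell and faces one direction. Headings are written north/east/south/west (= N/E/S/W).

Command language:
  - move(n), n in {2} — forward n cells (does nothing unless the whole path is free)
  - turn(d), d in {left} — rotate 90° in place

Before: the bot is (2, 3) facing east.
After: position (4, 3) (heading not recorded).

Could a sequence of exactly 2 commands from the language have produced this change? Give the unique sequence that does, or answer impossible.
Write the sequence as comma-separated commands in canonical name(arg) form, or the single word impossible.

key: order matters: swapping move(2) and turn(left) lands elsewhere
t0: (2, 3) facing east
1. move(2) → (4, 3) facing east
2. turn(left) → (4, 3) facing north
no rival 2-sequence matches.

move(2), turn(left)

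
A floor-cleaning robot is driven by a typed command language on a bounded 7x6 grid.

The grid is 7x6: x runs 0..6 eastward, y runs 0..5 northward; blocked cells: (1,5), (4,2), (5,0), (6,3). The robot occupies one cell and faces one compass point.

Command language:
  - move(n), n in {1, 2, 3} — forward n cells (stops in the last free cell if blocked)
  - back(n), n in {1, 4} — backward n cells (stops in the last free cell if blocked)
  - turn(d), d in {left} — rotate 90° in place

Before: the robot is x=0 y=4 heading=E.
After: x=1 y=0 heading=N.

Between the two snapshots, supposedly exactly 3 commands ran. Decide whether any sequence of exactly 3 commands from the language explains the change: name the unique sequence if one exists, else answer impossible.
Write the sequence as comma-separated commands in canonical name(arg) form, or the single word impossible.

move(1), turn(left), back(4)

key: running back(4) before move(1) would end elsewhere — order is forced
begin: x=0 y=4 heading=E
t=1 move(1) ⇒ x=1 y=4 heading=E
t=2 turn(left) ⇒ x=1 y=4 heading=N
t=3 back(4) ⇒ x=1 y=0 heading=N
uniquely the one of 216 3-step routes that fits.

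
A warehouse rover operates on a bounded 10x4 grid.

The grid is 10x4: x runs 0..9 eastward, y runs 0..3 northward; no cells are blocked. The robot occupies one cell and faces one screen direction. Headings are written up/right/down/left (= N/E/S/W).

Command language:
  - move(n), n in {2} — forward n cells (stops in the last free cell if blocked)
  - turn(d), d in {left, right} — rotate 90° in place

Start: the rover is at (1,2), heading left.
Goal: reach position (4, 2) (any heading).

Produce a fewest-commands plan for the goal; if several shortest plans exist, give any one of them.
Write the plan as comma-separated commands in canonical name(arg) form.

begin: at (1,2), heading left
1. move(2) → at (0,2), heading left
2. turn(right) → at (0,2), heading up
3. turn(right) → at (0,2), heading right
4. move(2) → at (2,2), heading right
5. move(2) → at (4,2), heading right
no 4-step plan works, so 5 is optimal.

move(2), turn(right), turn(right), move(2), move(2)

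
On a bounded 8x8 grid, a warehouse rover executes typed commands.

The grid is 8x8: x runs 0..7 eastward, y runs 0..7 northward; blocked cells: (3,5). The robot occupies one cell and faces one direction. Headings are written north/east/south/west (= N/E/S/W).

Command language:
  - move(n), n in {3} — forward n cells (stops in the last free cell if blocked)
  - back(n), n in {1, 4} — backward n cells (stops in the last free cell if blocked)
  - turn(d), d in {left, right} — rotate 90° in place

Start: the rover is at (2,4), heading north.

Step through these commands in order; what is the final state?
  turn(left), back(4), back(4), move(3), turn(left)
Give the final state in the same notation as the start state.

t0: at (2,4), heading north
1. turn(left) → at (2,4), heading west
2. back(4) → at (6,4), heading west
3. back(4) → at (7,4), heading west
4. move(3) → at (4,4), heading west
5. turn(left) → at (4,4), heading south

at (4,4), heading south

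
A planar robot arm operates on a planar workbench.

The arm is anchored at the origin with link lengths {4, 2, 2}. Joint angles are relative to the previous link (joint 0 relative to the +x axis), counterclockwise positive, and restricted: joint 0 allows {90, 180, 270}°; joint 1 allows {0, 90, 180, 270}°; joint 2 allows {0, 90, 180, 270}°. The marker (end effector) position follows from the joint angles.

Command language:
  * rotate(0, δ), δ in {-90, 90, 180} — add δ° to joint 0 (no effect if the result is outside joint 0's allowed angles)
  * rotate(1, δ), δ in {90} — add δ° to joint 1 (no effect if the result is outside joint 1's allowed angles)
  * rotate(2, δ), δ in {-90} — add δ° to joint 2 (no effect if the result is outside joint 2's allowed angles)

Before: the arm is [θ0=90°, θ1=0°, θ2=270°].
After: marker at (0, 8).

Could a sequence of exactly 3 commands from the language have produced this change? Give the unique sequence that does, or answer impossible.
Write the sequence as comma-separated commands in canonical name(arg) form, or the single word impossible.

initial: [θ0=90°, θ1=0°, θ2=270°]
[1] after rotate(2, -90): [θ0=90°, θ1=0°, θ2=180°]
[2] after rotate(2, -90): [θ0=90°, θ1=0°, θ2=90°]
[3] after rotate(2, -90): [θ0=90°, θ1=0°, θ2=0°]
uniquely the one of 125 3-step routes that fits.

rotate(2, -90), rotate(2, -90), rotate(2, -90)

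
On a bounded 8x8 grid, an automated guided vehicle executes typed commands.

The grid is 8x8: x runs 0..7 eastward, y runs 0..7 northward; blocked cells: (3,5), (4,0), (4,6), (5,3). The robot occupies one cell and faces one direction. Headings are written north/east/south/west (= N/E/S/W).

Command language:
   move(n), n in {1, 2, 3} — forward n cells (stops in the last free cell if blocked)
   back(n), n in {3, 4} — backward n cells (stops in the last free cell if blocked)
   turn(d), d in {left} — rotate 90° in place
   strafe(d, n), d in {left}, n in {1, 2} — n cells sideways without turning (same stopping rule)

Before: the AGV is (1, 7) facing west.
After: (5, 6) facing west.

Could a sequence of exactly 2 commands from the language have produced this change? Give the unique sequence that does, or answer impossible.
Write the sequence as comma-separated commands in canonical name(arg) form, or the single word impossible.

back(4), strafe(left, 1)

key: order matters: swapping back(4) and strafe(left, 1) lands elsewhere
initial: (1, 7) facing west
t=1 back(4) ⇒ (5, 7) facing west
t=2 strafe(left, 1) ⇒ (5, 6) facing west
all 64 alternatives checked — unique.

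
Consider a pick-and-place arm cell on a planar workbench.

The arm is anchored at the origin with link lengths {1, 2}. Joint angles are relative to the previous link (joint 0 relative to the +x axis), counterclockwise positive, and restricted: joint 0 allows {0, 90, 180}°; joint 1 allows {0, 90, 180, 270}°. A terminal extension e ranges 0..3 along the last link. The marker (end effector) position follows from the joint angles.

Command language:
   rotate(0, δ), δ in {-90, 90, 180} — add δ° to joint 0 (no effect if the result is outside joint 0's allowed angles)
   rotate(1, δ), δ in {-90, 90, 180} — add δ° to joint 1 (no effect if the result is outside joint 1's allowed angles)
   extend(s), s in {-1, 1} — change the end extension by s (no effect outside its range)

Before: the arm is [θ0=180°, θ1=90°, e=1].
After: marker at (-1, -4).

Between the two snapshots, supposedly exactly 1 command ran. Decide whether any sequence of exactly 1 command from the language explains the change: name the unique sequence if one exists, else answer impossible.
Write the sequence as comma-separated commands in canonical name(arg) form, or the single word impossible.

extend(1)

initial: [θ0=180°, θ1=90°, e=1]
[1] after extend(1): [θ0=180°, θ1=90°, e=2]
uniquely the one of 8 1-step routes that fits.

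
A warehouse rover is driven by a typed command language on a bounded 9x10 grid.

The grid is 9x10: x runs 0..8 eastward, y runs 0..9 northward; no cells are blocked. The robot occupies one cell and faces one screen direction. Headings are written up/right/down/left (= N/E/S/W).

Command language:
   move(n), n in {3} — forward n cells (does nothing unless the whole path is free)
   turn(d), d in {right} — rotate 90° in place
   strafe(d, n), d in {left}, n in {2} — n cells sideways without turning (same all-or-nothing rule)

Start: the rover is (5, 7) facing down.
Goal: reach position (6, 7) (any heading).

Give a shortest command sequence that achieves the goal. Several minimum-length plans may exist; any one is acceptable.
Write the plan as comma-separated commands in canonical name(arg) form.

turn(right), turn(right), strafe(left, 2), turn(right), move(3)

initial: (5, 7) facing down
[1] after turn(right): (5, 7) facing left
[2] after turn(right): (5, 7) facing up
[3] after strafe(left, 2): (3, 7) facing up
[4] after turn(right): (3, 7) facing right
[5] after move(3): (6, 7) facing right
nothing shorter than 5 reaches the goal.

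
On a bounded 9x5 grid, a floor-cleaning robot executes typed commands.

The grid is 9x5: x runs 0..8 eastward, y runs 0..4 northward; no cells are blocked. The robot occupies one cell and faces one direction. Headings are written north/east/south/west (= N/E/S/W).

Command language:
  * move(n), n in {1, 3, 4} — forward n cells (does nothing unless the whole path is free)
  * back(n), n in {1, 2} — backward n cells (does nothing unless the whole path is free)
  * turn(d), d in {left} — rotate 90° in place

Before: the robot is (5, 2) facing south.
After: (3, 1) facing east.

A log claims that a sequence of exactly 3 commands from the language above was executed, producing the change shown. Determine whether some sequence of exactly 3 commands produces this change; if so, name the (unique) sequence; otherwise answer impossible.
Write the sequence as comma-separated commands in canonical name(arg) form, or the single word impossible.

move(1), turn(left), back(2)

key: running back(2) before move(1) would end elsewhere — order is forced
start: (5, 2) facing south
step 1 (move(1)): (5, 1) facing south
step 2 (turn(left)): (5, 1) facing east
step 3 (back(2)): (3, 1) facing east
no rival 3-sequence matches.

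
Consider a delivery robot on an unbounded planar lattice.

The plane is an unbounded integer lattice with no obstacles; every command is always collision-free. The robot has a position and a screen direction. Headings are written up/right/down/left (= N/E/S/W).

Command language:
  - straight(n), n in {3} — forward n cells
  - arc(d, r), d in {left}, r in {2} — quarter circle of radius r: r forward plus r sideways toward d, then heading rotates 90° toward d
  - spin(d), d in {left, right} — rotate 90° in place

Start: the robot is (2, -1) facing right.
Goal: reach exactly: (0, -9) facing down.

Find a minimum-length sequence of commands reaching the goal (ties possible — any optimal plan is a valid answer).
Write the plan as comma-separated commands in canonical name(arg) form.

from: (2, -1) facing right
step 1 (spin(left)): (2, -1) facing up
step 2 (spin(left)): (2, -1) facing left
step 3 (arc(left, 2)): (0, -3) facing down
step 4 (straight(3)): (0, -6) facing down
step 5 (straight(3)): (0, -9) facing down
minimal: 5 command(s), checked below 5.

spin(left), spin(left), arc(left, 2), straight(3), straight(3)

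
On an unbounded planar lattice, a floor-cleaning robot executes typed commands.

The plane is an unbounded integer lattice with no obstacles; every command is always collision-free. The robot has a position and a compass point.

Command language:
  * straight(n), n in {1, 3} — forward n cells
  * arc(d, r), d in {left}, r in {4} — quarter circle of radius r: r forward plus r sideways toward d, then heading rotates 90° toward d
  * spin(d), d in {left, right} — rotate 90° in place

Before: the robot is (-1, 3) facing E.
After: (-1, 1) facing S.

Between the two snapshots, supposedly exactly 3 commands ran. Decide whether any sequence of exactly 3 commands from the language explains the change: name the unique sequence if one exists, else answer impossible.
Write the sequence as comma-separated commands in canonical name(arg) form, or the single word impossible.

key: running straight(1) before spin(right) would end elsewhere — order is forced
begin: (-1, 3) facing E
step 1 (spin(right)): (-1, 3) facing S
step 2 (straight(1)): (-1, 2) facing S
step 3 (straight(1)): (-1, 1) facing S
uniquely the one of 125 3-step routes that fits.

spin(right), straight(1), straight(1)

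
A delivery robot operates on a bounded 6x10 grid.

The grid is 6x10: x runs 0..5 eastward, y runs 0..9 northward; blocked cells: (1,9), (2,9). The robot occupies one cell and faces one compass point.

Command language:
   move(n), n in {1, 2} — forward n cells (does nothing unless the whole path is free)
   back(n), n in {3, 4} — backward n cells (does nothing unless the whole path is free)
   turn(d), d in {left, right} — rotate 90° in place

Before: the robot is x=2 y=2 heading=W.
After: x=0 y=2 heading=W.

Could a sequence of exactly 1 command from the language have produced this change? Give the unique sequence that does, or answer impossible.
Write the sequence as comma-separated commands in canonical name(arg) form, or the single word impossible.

key: still facing W — the one step turns nothing
start: x=2 y=2 heading=W
t=1 move(2) ⇒ x=0 y=2 heading=W
uniquely the one of 6 1-step routes that fits.

move(2)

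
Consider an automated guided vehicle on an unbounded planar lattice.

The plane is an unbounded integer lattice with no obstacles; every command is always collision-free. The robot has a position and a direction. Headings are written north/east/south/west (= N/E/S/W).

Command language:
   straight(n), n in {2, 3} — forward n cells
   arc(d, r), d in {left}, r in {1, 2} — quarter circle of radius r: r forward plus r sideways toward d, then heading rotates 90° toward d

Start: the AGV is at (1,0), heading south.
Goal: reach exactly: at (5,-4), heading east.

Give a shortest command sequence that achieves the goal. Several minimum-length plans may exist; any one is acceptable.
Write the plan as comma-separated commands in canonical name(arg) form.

straight(2), arc(left, 2), straight(2)

t0: at (1,0), heading south
[1] after straight(2): at (1,-2), heading south
[2] after arc(left, 2): at (3,-4), heading east
[3] after straight(2): at (5,-4), heading east
no 2-step plan works, so 3 is optimal.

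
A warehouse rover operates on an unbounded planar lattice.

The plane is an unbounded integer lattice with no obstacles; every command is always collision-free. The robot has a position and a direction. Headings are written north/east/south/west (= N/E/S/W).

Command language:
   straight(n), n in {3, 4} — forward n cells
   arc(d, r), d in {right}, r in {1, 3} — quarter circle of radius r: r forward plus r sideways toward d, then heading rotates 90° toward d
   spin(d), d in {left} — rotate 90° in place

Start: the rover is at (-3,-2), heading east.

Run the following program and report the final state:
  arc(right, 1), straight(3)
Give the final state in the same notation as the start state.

at (-2,-6), heading south

start: at (-3,-2), heading east
1. arc(right, 1) → at (-2,-3), heading south
2. straight(3) → at (-2,-6), heading south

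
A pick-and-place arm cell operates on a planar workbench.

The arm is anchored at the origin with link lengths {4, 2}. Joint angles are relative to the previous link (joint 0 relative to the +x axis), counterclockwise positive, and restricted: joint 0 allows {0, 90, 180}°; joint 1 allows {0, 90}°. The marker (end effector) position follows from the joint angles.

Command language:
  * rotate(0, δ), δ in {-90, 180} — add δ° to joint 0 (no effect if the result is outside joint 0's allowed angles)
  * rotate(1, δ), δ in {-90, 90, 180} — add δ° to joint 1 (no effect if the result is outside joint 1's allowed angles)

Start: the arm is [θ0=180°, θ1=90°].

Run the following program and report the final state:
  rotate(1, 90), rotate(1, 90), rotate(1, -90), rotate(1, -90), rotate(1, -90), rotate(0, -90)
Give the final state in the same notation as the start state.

from: [θ0=180°, θ1=90°]
step 1 (rotate(1, 90)): [θ0=180°, θ1=90°]
step 2 (rotate(1, 90)): [θ0=180°, θ1=90°]
step 3 (rotate(1, -90)): [θ0=180°, θ1=0°]
step 4 (rotate(1, -90)): [θ0=180°, θ1=0°]
step 5 (rotate(1, -90)): [θ0=180°, θ1=0°]
step 6 (rotate(0, -90)): [θ0=90°, θ1=0°]

[θ0=90°, θ1=0°]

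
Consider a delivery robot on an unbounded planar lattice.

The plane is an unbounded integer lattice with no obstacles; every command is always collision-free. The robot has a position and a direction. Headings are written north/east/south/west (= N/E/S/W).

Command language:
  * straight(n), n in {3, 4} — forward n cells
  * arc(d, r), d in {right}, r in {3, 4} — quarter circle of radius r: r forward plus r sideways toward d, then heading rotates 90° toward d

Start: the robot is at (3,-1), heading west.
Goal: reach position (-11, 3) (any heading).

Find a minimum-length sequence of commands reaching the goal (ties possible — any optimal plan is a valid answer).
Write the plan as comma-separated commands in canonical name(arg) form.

straight(3), straight(3), straight(4), arc(right, 4)

start: at (3,-1), heading west
step 1 (straight(3)): at (0,-1), heading west
step 2 (straight(3)): at (-3,-1), heading west
step 3 (straight(4)): at (-7,-1), heading west
step 4 (arc(right, 4)): at (-11,3), heading north
nothing shorter than 4 reaches the goal.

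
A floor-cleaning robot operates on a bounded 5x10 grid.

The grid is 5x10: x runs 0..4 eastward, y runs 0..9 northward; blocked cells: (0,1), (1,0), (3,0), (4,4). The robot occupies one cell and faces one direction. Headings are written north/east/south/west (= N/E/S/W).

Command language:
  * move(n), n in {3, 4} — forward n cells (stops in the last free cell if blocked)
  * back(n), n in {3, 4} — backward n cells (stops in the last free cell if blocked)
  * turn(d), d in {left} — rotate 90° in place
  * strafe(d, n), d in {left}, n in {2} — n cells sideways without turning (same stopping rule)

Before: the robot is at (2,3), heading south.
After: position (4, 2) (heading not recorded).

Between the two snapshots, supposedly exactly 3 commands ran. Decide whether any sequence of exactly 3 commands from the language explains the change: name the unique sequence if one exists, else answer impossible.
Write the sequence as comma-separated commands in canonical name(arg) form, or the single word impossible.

back(3), move(4), strafe(left, 2)

key: order matters: swapping back(3) and strafe(left, 2) lands elsewhere
initial: at (2,3), heading south
[1] after back(3): at (2,6), heading south
[2] after move(4): at (2,2), heading south
[3] after strafe(left, 2): at (4,2), heading south
no other 3-command option fits: unique.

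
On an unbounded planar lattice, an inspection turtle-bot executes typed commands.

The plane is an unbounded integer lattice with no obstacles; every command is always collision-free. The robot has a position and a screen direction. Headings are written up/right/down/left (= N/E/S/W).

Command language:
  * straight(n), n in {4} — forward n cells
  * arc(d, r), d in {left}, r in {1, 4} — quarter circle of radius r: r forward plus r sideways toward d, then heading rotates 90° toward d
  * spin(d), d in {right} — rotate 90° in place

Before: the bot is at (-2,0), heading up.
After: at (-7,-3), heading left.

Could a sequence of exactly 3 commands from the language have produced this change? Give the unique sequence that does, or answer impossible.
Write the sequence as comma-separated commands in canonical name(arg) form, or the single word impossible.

arc(left, 1), arc(left, 4), spin(right)

key: cell and facing (now W) both changed — the 3 commands mix motion and turning
initial: at (-2,0), heading up
1. arc(left, 1) → at (-3,1), heading left
2. arc(left, 4) → at (-7,-3), heading down
3. spin(right) → at (-7,-3), heading left
no rival 3-sequence matches.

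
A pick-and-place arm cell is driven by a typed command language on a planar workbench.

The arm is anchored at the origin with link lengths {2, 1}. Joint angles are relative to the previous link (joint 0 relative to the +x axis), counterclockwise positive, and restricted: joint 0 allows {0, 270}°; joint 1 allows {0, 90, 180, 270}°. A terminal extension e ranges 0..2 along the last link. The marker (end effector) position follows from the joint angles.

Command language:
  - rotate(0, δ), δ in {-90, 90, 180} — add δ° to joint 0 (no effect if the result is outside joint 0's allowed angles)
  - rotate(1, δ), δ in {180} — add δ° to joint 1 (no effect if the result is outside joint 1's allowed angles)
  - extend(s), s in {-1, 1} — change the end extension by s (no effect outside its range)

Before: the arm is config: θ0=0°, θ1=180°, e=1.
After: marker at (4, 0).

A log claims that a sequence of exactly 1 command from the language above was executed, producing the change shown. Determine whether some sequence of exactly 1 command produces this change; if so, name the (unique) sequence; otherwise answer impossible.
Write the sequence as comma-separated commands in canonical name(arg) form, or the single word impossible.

rotate(1, 180)

from: config: θ0=0°, θ1=180°, e=1
[1] after rotate(1, 180): config: θ0=0°, θ1=0°, e=1
no rival 1-sequence matches.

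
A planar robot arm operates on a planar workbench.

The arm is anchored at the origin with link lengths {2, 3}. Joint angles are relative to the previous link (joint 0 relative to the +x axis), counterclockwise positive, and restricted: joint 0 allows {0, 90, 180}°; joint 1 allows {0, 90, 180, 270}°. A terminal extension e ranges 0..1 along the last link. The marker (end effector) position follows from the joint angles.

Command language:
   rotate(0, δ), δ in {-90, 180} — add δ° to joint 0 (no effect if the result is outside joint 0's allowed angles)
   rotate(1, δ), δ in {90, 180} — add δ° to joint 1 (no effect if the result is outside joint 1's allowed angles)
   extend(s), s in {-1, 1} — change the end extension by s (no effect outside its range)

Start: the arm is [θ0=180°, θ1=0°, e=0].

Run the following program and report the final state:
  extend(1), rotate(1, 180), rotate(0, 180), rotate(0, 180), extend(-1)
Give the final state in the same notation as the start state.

t0: [θ0=180°, θ1=0°, e=0]
[1] after extend(1): [θ0=180°, θ1=0°, e=1]
[2] after rotate(1, 180): [θ0=180°, θ1=180°, e=1]
[3] after rotate(0, 180): [θ0=0°, θ1=180°, e=1]
[4] after rotate(0, 180): [θ0=180°, θ1=180°, e=1]
[5] after extend(-1): [θ0=180°, θ1=180°, e=0]

[θ0=180°, θ1=180°, e=0]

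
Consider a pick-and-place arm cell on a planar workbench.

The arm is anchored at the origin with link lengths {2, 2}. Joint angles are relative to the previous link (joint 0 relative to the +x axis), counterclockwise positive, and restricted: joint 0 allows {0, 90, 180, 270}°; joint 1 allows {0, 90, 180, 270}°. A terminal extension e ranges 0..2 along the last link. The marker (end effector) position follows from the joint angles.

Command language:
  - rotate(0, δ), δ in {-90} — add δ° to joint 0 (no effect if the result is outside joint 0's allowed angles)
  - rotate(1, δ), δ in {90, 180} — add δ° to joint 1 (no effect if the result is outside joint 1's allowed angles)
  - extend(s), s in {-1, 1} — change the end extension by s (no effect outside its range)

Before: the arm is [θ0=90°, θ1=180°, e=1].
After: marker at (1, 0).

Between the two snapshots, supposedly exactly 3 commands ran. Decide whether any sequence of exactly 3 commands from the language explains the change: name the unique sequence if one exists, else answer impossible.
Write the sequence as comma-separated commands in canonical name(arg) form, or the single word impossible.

rotate(0, -90), rotate(0, -90), rotate(0, -90)

from: [θ0=90°, θ1=180°, e=1]
t=1 rotate(0, -90) ⇒ [θ0=0°, θ1=180°, e=1]
t=2 rotate(0, -90) ⇒ [θ0=270°, θ1=180°, e=1]
t=3 rotate(0, -90) ⇒ [θ0=180°, θ1=180°, e=1]
no other 3-command option fits: unique.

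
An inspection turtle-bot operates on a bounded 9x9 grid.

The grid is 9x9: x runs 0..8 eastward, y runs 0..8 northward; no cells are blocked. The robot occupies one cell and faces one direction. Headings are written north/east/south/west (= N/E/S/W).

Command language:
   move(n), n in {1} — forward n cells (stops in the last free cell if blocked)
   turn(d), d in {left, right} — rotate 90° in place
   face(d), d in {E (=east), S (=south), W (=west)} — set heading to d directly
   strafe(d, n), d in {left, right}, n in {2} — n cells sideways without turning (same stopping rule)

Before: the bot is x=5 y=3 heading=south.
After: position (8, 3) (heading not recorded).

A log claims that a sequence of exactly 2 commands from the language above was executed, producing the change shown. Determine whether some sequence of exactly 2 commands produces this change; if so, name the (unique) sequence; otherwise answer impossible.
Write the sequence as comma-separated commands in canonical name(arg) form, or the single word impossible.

strafe(left, 2), strafe(left, 2)

key: the second strafe(left, 2) runs into the grid edge before its full distance
t0: x=5 y=3 heading=south
t=1 strafe(left, 2) ⇒ x=7 y=3 heading=south
t=2 strafe(left, 2) ⇒ x=8 y=3 heading=south
no rival 2-sequence matches.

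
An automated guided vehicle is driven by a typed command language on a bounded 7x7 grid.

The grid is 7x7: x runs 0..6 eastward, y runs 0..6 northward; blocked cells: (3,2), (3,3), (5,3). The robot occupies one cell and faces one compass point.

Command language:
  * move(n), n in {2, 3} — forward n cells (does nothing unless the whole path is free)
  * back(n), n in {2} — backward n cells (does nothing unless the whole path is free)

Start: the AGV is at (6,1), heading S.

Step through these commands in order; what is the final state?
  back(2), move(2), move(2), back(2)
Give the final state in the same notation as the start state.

begin: at (6,1), heading S
[1] after back(2): at (6,3), heading S
[2] after move(2): at (6,1), heading S
[3] after move(2): at (6,1), heading S
[4] after back(2): at (6,3), heading S

at (6,3), heading S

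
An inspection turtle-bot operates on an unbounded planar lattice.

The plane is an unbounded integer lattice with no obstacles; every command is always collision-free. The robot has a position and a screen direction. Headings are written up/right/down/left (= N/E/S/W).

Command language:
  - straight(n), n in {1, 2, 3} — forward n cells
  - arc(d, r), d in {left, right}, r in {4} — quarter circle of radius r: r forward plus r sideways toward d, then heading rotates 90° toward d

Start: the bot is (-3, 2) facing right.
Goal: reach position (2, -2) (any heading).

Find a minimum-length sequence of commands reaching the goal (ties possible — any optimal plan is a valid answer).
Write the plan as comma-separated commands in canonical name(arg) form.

initial: (-3, 2) facing right
[1] after straight(1): (-2, 2) facing right
[2] after arc(right, 4): (2, -2) facing down
shorter routes all fall short; 2 is best.

straight(1), arc(right, 4)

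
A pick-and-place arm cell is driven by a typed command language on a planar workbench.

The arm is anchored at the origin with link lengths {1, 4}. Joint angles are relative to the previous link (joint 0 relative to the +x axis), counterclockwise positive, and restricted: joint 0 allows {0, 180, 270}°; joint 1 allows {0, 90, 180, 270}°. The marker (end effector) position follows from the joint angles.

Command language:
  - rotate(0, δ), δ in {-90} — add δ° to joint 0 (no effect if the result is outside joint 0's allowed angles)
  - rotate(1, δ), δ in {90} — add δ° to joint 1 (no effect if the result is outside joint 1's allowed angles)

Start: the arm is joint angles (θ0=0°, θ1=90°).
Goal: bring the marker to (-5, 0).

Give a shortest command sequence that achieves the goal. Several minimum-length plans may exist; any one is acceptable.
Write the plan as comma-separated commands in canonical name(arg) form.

rotate(1, 90), rotate(1, 90), rotate(1, 90), rotate(0, -90), rotate(0, -90)

initial: joint angles (θ0=0°, θ1=90°)
t=1 rotate(1, 90) ⇒ joint angles (θ0=0°, θ1=180°)
t=2 rotate(1, 90) ⇒ joint angles (θ0=0°, θ1=270°)
t=3 rotate(1, 90) ⇒ joint angles (θ0=0°, θ1=0°)
t=4 rotate(0, -90) ⇒ joint angles (θ0=270°, θ1=0°)
t=5 rotate(0, -90) ⇒ joint angles (θ0=180°, θ1=0°)
minimal: 5 command(s), checked below 5.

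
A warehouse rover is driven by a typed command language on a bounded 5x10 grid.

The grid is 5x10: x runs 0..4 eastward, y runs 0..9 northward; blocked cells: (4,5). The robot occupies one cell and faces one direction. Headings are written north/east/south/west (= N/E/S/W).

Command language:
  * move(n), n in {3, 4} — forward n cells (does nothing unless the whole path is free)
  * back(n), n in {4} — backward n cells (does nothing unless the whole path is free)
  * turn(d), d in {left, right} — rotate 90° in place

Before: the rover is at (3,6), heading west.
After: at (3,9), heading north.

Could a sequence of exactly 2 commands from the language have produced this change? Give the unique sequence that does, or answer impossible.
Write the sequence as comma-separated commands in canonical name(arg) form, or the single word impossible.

turn(right), move(3)

key: running move(3) before turn(right) would end elsewhere — order is forced
initial: at (3,6), heading west
step 1 (turn(right)): at (3,6), heading north
step 2 (move(3)): at (3,9), heading north
no other 2-command option fits: unique.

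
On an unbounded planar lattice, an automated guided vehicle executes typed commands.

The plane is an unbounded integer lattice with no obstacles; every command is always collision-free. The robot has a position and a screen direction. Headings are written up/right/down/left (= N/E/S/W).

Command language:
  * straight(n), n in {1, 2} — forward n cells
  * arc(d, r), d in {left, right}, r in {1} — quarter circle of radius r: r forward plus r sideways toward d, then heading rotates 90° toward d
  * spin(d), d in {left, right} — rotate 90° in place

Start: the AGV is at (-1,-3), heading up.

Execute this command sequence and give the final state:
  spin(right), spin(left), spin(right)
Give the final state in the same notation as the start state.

at (-1,-3), heading right

initial: at (-1,-3), heading up
t=1 spin(right) ⇒ at (-1,-3), heading right
t=2 spin(left) ⇒ at (-1,-3), heading up
t=3 spin(right) ⇒ at (-1,-3), heading right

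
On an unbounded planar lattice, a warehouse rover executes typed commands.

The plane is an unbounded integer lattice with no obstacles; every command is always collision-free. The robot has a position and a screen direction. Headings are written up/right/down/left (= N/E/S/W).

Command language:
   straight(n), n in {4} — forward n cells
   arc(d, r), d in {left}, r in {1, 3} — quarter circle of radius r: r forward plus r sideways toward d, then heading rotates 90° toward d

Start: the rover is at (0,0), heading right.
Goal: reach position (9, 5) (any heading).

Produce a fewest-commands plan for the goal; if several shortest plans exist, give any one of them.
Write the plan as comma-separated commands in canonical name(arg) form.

from: at (0,0), heading right
[1] after straight(4): at (4,0), heading right
[2] after straight(4): at (8,0), heading right
[3] after arc(left, 1): at (9,1), heading up
[4] after straight(4): at (9,5), heading up
shorter routes all fall short; 4 is best.

straight(4), straight(4), arc(left, 1), straight(4)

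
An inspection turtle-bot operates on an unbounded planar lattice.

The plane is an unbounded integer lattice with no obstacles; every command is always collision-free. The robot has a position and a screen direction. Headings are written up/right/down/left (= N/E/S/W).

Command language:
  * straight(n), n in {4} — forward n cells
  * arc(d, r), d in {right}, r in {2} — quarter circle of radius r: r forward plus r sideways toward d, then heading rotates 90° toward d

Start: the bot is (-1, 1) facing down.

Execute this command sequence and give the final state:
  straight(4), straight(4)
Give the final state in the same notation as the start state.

t0: (-1, 1) facing down
step 1 (straight(4)): (-1, -3) facing down
step 2 (straight(4)): (-1, -7) facing down

(-1, -7) facing down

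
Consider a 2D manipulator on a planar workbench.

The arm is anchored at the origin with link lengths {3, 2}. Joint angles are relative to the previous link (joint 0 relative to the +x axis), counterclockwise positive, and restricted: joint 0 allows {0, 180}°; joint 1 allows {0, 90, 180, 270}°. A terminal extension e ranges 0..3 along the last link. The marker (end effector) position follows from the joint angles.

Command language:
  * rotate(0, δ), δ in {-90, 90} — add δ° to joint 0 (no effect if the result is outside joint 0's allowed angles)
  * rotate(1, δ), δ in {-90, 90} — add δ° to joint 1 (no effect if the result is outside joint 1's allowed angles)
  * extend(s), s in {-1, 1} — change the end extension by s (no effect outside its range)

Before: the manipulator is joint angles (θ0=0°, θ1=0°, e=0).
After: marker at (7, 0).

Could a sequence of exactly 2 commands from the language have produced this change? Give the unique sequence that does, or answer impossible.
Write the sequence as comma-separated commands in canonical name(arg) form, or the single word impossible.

extend(1), extend(1)

start: joint angles (θ0=0°, θ1=0°, e=0)
step 1 (extend(1)): joint angles (θ0=0°, θ1=0°, e=1)
step 2 (extend(1)): joint angles (θ0=0°, θ1=0°, e=2)
no rival 2-sequence matches.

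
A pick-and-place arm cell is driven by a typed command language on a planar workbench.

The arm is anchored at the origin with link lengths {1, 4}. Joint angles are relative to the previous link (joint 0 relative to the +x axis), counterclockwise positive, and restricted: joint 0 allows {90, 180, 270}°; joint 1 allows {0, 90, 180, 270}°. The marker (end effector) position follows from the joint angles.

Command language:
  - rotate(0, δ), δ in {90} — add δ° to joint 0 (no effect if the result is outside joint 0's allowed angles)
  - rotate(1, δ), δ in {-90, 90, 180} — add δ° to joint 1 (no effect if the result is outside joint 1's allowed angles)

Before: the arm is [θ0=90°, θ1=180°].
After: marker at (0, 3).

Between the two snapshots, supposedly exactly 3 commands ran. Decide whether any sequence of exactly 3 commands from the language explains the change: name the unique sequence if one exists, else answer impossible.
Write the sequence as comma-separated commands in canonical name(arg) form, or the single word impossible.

initial: [θ0=90°, θ1=180°]
1. rotate(0, 90) → [θ0=180°, θ1=180°]
2. rotate(0, 90) → [θ0=270°, θ1=180°]
3. rotate(0, 90) → [θ0=270°, θ1=180°]
no other 3-command option fits: unique.

rotate(0, 90), rotate(0, 90), rotate(0, 90)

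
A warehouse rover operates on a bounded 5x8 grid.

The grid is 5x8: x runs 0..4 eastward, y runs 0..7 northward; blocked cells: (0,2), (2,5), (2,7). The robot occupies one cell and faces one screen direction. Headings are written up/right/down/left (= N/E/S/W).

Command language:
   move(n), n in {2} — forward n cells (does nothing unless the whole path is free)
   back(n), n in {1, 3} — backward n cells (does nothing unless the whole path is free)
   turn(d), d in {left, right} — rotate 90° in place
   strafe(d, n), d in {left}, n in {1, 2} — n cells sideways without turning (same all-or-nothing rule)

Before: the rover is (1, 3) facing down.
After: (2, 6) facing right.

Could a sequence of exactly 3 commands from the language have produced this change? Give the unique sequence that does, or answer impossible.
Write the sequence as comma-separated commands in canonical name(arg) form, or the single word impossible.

back(3), strafe(left, 1), turn(left)

key: cell and facing (now E) both changed — the 3 commands mix motion and turning
begin: (1, 3) facing down
step 1 (back(3)): (1, 6) facing down
step 2 (strafe(left, 1)): (2, 6) facing down
step 3 (turn(left)): (2, 6) facing right
no rival 3-sequence matches.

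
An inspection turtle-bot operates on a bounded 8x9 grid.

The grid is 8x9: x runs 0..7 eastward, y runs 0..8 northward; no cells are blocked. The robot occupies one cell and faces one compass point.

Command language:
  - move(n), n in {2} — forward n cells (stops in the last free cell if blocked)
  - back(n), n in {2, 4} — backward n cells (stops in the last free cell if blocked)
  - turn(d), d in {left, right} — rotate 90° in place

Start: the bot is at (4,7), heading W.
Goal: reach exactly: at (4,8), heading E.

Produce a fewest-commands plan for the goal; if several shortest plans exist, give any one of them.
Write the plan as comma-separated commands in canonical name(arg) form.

turn(right), move(2), turn(right)

t0: at (4,7), heading W
step 1 (turn(right)): at (4,7), heading N
step 2 (move(2)): at (4,8), heading N
step 3 (turn(right)): at (4,8), heading E
shorter routes all fall short; 3 is best.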